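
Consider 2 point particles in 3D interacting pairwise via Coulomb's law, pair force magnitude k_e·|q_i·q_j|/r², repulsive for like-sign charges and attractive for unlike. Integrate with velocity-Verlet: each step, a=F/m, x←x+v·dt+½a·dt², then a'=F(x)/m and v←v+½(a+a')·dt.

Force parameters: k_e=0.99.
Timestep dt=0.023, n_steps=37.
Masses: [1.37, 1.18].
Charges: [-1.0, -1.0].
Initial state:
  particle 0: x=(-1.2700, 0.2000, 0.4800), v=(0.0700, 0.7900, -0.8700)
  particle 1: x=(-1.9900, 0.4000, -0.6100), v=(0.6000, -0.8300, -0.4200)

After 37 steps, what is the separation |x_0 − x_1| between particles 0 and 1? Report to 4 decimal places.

1.6636

step 0: x0=(-1.2700, 0.2000, 0.4800) x1=(-1.9900, 0.4000, -0.6100)
step 1: x0=(-1.2683, 0.2182, 0.4601) x1=(-1.9763, 0.3809, -0.6198)
step 2: x0=(-1.2665, 0.2363, 0.4403) x1=(-1.9627, 0.3619, -0.6297)
step 3: x0=(-1.2646, 0.2544, 0.4208) x1=(-1.9492, 0.3429, -0.6400)
step 4: x0=(-1.2626, 0.2725, 0.4015) x1=(-1.9359, 0.3239, -0.6504)
step 5: x0=(-1.2604, 0.2905, 0.3823) x1=(-1.9228, 0.3049, -0.6611)
step 6: x0=(-1.2581, 0.3086, 0.3634) x1=(-1.9098, 0.2859, -0.6720)
step 7: x0=(-1.2556, 0.3267, 0.3447) x1=(-1.8970, 0.2669, -0.6832)
step 8: x0=(-1.2530, 0.3448, 0.3262) x1=(-1.8843, 0.2479, -0.6946)
step 9: x0=(-1.2503, 0.3629, 0.3080) x1=(-1.8718, 0.2289, -0.7063)
step 10: x0=(-1.2475, 0.3810, 0.2899) x1=(-1.8595, 0.2099, -0.7182)
step 11: x0=(-1.2445, 0.3992, 0.2721) x1=(-1.8473, 0.1908, -0.7305)
step 12: x0=(-1.2413, 0.4174, 0.2545) x1=(-1.8353, 0.1716, -0.7429)
step 13: x0=(-1.2380, 0.4357, 0.2372) x1=(-1.8234, 0.1524, -0.7557)
step 14: x0=(-1.2346, 0.4541, 0.2201) x1=(-1.8117, 0.1331, -0.7687)
step 15: x0=(-1.2311, 0.4725, 0.2032) x1=(-1.8001, 0.1137, -0.7820)
step 16: x0=(-1.2274, 0.4910, 0.1865) x1=(-1.7887, 0.0942, -0.7955)
step 17: x0=(-1.2236, 0.5096, 0.1700) x1=(-1.7775, 0.0747, -0.8093)
step 18: x0=(-1.2197, 0.5283, 0.1538) x1=(-1.7663, 0.0550, -0.8233)
step 19: x0=(-1.2157, 0.5471, 0.1377) x1=(-1.7553, 0.0352, -0.8376)
step 20: x0=(-1.2115, 0.5660, 0.1219) x1=(-1.7445, 0.0152, -0.8521)
step 21: x0=(-1.2073, 0.5850, 0.1063) x1=(-1.7337, -0.0048, -0.8668)
step 22: x0=(-1.2029, 0.6041, 0.0908) x1=(-1.7231, -0.0250, -0.8818)
step 23: x0=(-1.1985, 0.6233, 0.0755) x1=(-1.7126, -0.0453, -0.8969)
step 24: x0=(-1.1940, 0.6427, 0.0604) x1=(-1.7022, -0.0658, -0.9123)
step 25: x0=(-1.1893, 0.6621, 0.0455) x1=(-1.6919, -0.0864, -0.9279)
step 26: x0=(-1.1846, 0.6817, 0.0307) x1=(-1.6817, -0.1072, -0.9436)
step 27: x0=(-1.1798, 0.7015, 0.0161) x1=(-1.6716, -0.1280, -0.9595)
step 28: x0=(-1.1750, 0.7213, 0.0017) x1=(-1.6616, -0.1491, -0.9756)
step 29: x0=(-1.1700, 0.7413, -0.0127) x1=(-1.6516, -0.1703, -0.9919)
step 30: x0=(-1.1651, 0.7614, -0.0269) x1=(-1.6418, -0.1916, -1.0082)
step 31: x0=(-1.1600, 0.7816, -0.0410) x1=(-1.6320, -0.2130, -1.0248)
step 32: x0=(-1.1549, 0.8019, -0.0549) x1=(-1.6222, -0.2346, -1.0415)
step 33: x0=(-1.1497, 0.8223, -0.0688) x1=(-1.6125, -0.2563, -1.0583)
step 34: x0=(-1.1445, 0.8429, -0.0825) x1=(-1.6029, -0.2782, -1.0752)
step 35: x0=(-1.1393, 0.8636, -0.0962) x1=(-1.5934, -0.3002, -1.0922)
step 36: x0=(-1.1340, 0.8843, -0.1098) x1=(-1.5838, -0.3223, -1.1094)
step 37: x0=(-1.1286, 0.9052, -0.1232) x1=(-1.5744, -0.3446, -1.1266)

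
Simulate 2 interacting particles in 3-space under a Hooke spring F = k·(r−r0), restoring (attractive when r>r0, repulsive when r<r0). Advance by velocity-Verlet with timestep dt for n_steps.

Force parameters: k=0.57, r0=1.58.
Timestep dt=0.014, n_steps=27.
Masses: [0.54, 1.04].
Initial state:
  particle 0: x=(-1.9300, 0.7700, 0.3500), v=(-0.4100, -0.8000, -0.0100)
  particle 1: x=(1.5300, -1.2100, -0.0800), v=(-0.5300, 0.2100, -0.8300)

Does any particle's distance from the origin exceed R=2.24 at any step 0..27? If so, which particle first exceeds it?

step 0: x0=(-1.9300, 0.7700, 0.3500) x1=(1.5300, -1.2100, -0.0800)
step 1: x0=(-1.9355, 0.7587, 0.3498) x1=(1.5225, -1.2070, -0.0916)
step 2: x0=(-1.9406, 0.7471, 0.3496) x1=(1.5147, -1.2039, -0.1032)
step 3: x0=(-1.9453, 0.7353, 0.3493) x1=(1.5067, -1.2006, -0.1147)
step 4: x0=(-1.9495, 0.7232, 0.3490) x1=(1.4985, -1.1972, -0.1262)
step 5: x0=(-1.9533, 0.7109, 0.3486) x1=(1.4901, -1.1937, -0.1377)
step 6: x0=(-1.9567, 0.6984, 0.3481) x1=(1.4814, -1.1901, -0.1492)
step 7: x0=(-1.9596, 0.6856, 0.3476) x1=(1.4726, -1.1863, -0.1606)
step 8: x0=(-1.9621, 0.6726, 0.3470) x1=(1.4635, -1.1825, -0.1720)
step 9: x0=(-1.9642, 0.6594, 0.3464) x1=(1.4542, -1.1785, -0.1834)
step 10: x0=(-1.9659, 0.6460, 0.3457) x1=(1.4446, -1.1743, -0.1947)
step 11: x0=(-1.9671, 0.6323, 0.3449) x1=(1.4349, -1.1701, -0.2060)
step 12: x0=(-1.9680, 0.6184, 0.3441) x1=(1.4249, -1.1658, -0.2172)
step 13: x0=(-1.9684, 0.6043, 0.3431) x1=(1.4147, -1.1613, -0.2284)
step 14: x0=(-1.9684, 0.5899, 0.3422) x1=(1.4043, -1.1568, -0.2396)
step 15: x0=(-1.9680, 0.5754, 0.3411) x1=(1.3937, -1.1521, -0.2508)
step 16: x0=(-1.9672, 0.5606, 0.3400) x1=(1.3829, -1.1473, -0.2619)
step 17: x0=(-1.9659, 0.5457, 0.3388) x1=(1.3719, -1.1424, -0.2730)
step 18: x0=(-1.9643, 0.5305, 0.3375) x1=(1.3606, -1.1374, -0.2840)
step 19: x0=(-1.9623, 0.5151, 0.3362) x1=(1.3492, -1.1323, -0.2950)
step 20: x0=(-1.9599, 0.4995, 0.3347) x1=(1.3375, -1.1271, -0.3059)
step 21: x0=(-1.9571, 0.4838, 0.3332) x1=(1.3256, -1.1218, -0.3168)
step 22: x0=(-1.9539, 0.4678, 0.3317) x1=(1.3136, -1.1164, -0.3277)
step 23: x0=(-1.9503, 0.4517, 0.3300) x1=(1.3013, -1.1109, -0.3386)
step 24: x0=(-1.9463, 0.4354, 0.3283) x1=(1.2889, -1.1053, -0.3493)
step 25: x0=(-1.9419, 0.4189, 0.3265) x1=(1.2762, -1.0996, -0.3601)
step 26: x0=(-1.9372, 0.4022, 0.3246) x1=(1.2633, -1.0938, -0.3708)
step 27: x0=(-1.9321, 0.3853, 0.3226) x1=(1.2503, -1.0879, -0.3815)

no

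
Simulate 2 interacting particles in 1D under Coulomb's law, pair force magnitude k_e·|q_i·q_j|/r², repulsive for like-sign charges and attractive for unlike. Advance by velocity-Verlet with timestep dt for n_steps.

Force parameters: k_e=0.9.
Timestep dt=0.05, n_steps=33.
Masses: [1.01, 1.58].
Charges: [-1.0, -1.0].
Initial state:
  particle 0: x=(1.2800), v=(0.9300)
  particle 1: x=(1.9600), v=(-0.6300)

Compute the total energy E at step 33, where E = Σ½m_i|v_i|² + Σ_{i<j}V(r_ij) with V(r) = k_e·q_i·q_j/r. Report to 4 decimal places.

2.0761

step 0: x0=(1.2800) x1=(1.9600)
step 1: x0=(1.3241) x1=(1.9300)
step 2: x0=(1.3621) x1=(1.9040)
step 3: x0=(1.3926) x1=(1.8827)
step 4: x0=(1.4137) x1=(1.8674)
step 5: x0=(1.4241) x1=(1.8590)
step 6: x0=(1.4226) x1=(1.8582)
step 7: x0=(1.4095) x1=(1.8648)
step 8: x0=(1.3855) x1=(1.8783)
step 9: x0=(1.3524) x1=(1.8977)
step 10: x0=(1.3119) x1=(1.9219)
step 11: x0=(1.2653) x1=(1.9499)
step 12: x0=(1.2140) x1=(1.9809)
step 13: x0=(1.1589) x1=(2.0144)
step 14: x0=(1.1007) x1=(2.0498)
step 15: x0=(1.0401) x1=(2.0867)
step 16: x0=(0.9774) x1=(2.1250)
step 17: x0=(0.9131) x1=(2.1644)
step 18: x0=(0.8473) x1=(2.2047)
step 19: x0=(0.7803) x1=(2.2457)
step 20: x0=(0.7123) x1=(2.2874)
step 21: x0=(0.6434) x1=(2.3297)
step 22: x0=(0.5737) x1=(2.3725)
step 23: x0=(0.5033) x1=(2.4157)
step 24: x0=(0.4323) x1=(2.4593)
step 25: x0=(0.3607) x1=(2.5033)
step 26: x0=(0.2887) x1=(2.5475)
step 27: x0=(0.2162) x1=(2.5921)
step 28: x0=(0.1434) x1=(2.6369)
step 29: x0=(0.0701) x1=(2.6819)
step 30: x0=(-0.0034) x1=(2.7271)
step 31: x0=(-0.0772) x1=(2.7726)
step 32: x0=(-0.1514) x1=(2.8182)
step 33: x0=(-0.2257) x1=(2.8639)
step 0 velocities: v0=(0.9300) v1=(-0.6300)
step 0: KE=0.7503, PE=1.3235, E=2.0739
step 33 velocities: v0=(-1.4897) v1=(0.9168)
step 33: KE=1.7848, PE=0.2913, E=2.0761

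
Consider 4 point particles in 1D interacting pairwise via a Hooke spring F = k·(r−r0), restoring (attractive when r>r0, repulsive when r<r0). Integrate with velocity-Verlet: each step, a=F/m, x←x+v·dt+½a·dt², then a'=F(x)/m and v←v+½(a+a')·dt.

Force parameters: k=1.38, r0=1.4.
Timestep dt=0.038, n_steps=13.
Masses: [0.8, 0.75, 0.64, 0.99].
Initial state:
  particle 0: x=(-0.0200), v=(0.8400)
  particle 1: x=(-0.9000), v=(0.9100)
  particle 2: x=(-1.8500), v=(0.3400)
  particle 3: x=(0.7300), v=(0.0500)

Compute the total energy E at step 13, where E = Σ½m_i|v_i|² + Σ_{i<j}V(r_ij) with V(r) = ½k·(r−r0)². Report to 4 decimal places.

step 0: x0=(-0.0200) x1=(-0.9000) x2=(-1.8500) x3=(0.7300)
step 1: x0=(0.0112) x1=(-0.8652) x2=(-1.8353) x3=(0.7311)
step 2: x0=(0.0409) x1=(-0.8301) x2=(-1.8169) x3=(0.7309)
step 3: x0=(0.0691) x1=(-0.7950) x2=(-1.7947) x3=(0.7295)
step 4: x0=(0.0955) x1=(-0.7598) x2=(-1.7689) x3=(0.7270)
step 5: x0=(0.1203) x1=(-0.7248) x2=(-1.7395) x3=(0.7237)
step 6: x0=(0.1433) x1=(-0.6902) x2=(-1.7065) x3=(0.7197)
step 7: x0=(0.1645) x1=(-0.6560) x2=(-1.6701) x3=(0.7154)
step 8: x0=(0.1840) x1=(-0.6224) x2=(-1.6304) x3=(0.7108)
step 9: x0=(0.2018) x1=(-0.5895) x2=(-1.5878) x3=(0.7062)
step 10: x0=(0.2179) x1=(-0.5574) x2=(-1.5424) x3=(0.7018)
step 11: x0=(0.2323) x1=(-0.5263) x2=(-1.4946) x3=(0.6979)
step 12: x0=(0.2452) x1=(-0.4962) x2=(-1.4446) x3=(0.6946)
step 13: x0=(0.2567) x1=(-0.4672) x2=(-1.3929) x3=(0.6921)
step 0 velocities: v0=(0.8400) v1=(0.9100) v2=(0.3400) v3=(0.0500)
step 0: KE=0.6310, PE=1.7427, E=2.3737
step 13 velocities: v0=(0.2839) v1=(0.7478) v2=(1.3812) v3=(-0.0509)
step 13: KE=0.8537, PE=1.5193, E=2.3730

2.3730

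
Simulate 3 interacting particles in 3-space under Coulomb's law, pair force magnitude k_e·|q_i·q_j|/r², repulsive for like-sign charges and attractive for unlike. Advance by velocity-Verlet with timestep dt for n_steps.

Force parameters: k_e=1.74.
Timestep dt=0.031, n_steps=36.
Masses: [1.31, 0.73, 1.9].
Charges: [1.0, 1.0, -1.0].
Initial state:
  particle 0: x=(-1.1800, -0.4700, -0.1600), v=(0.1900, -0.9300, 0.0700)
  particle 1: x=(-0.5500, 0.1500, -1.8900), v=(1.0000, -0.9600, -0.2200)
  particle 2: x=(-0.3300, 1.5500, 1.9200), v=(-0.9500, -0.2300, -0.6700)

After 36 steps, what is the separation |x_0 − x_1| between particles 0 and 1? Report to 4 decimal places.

step 0: x0=(-1.1800, -0.4700, -0.1600) x1=(-0.5500, 0.1500, -1.8900) x2=(-0.3300, 1.5500, 1.9200)
step 1: x0=(-1.1741, -0.4988, -0.1576) x1=(-0.5189, 0.1204, -1.8970) x2=(-0.3595, 1.5428, 1.8992)
step 2: x0=(-1.1684, -0.5277, -0.1549) x1=(-0.4876, 0.0910, -1.9045) x2=(-0.3890, 1.5356, 1.8782)
step 3: x0=(-1.1627, -0.5565, -0.1517) x1=(-0.4561, 0.0618, -1.9123) x2=(-0.4185, 1.5282, 1.8572)
step 4: x0=(-1.1570, -0.5854, -0.1482) x1=(-0.4244, 0.0329, -1.9205) x2=(-0.4480, 1.5208, 1.8360)
step 5: x0=(-1.1515, -0.6142, -0.1443) x1=(-0.3924, 0.0041, -1.9290) x2=(-0.4776, 1.5133, 1.8147)
step 6: x0=(-1.1460, -0.6431, -0.1400) x1=(-0.3603, -0.0244, -1.9379) x2=(-0.5072, 1.5057, 1.7933)
step 7: x0=(-1.1406, -0.6719, -0.1354) x1=(-0.3280, -0.0526, -1.9472) x2=(-0.5368, 1.4980, 1.7718)
step 8: x0=(-1.1353, -0.7007, -0.1304) x1=(-0.2955, -0.0807, -1.9568) x2=(-0.5664, 1.4902, 1.7501)
step 9: x0=(-1.1301, -0.7295, -0.1251) x1=(-0.2627, -0.1086, -1.9667) x2=(-0.5961, 1.4823, 1.7284)
step 10: x0=(-1.1250, -0.7582, -0.1195) x1=(-0.2298, -0.1362, -1.9769) x2=(-0.6257, 1.4743, 1.7065)
step 11: x0=(-1.1200, -0.7869, -0.1135) x1=(-0.1967, -0.1637, -1.9874) x2=(-0.6554, 1.4662, 1.6845)
step 12: x0=(-1.1150, -0.8156, -0.1072) x1=(-0.1634, -0.1909, -1.9982) x2=(-0.6851, 1.4580, 1.6624)
step 13: x0=(-1.1102, -0.8442, -0.1006) x1=(-0.1299, -0.2180, -2.0093) x2=(-0.7148, 1.4497, 1.6402)
step 14: x0=(-1.1054, -0.8728, -0.0936) x1=(-0.0963, -0.2449, -2.0206) x2=(-0.7445, 1.4413, 1.6179)
step 15: x0=(-1.1007, -0.9013, -0.0864) x1=(-0.0624, -0.2716, -2.0322) x2=(-0.7742, 1.4328, 1.5955)
step 16: x0=(-1.0962, -0.9298, -0.0789) x1=(-0.0284, -0.2981, -2.0441) x2=(-0.8039, 1.4241, 1.5729)
step 17: x0=(-1.0917, -0.9582, -0.0710) x1=(0.0058, -0.3245, -2.0561) x2=(-0.8336, 1.4154, 1.5503)
step 18: x0=(-1.0873, -0.9866, -0.0630) x1=(0.0401, -0.3507, -2.0684) x2=(-0.8633, 1.4066, 1.5276)
step 19: x0=(-1.0830, -1.0149, -0.0546) x1=(0.0746, -0.3767, -2.0810) x2=(-0.8930, 1.3976, 1.5047)
step 20: x0=(-1.0788, -1.0431, -0.0459) x1=(0.1093, -0.4026, -2.0937) x2=(-0.9227, 1.3886, 1.4817)
step 21: x0=(-1.0747, -1.0712, -0.0371) x1=(0.1441, -0.4283, -2.1066) x2=(-0.9523, 1.3794, 1.4587)
step 22: x0=(-1.0707, -1.0993, -0.0279) x1=(0.1791, -0.4538, -2.1198) x2=(-0.9820, 1.3701, 1.4355)
step 23: x0=(-1.0668, -1.1272, -0.0185) x1=(0.2142, -0.4792, -2.1331) x2=(-1.0117, 1.3607, 1.4123)
step 24: x0=(-1.0629, -1.1551, -0.0089) x1=(0.2494, -0.5045, -2.1466) x2=(-1.0413, 1.3512, 1.3889)
step 25: x0=(-1.0592, -1.1829, 0.0010) x1=(0.2848, -0.5296, -2.1603) x2=(-1.0710, 1.3416, 1.3655)
step 26: x0=(-1.0556, -1.2107, 0.0111) x1=(0.3203, -0.5545, -2.1741) x2=(-1.1006, 1.3319, 1.3420)
step 27: x0=(-1.0520, -1.2383, 0.0214) x1=(0.3559, -0.5794, -2.1881) x2=(-1.1302, 1.3220, 1.3183)
step 28: x0=(-1.0486, -1.2658, 0.0319) x1=(0.3916, -0.6041, -2.2022) x2=(-1.1598, 1.3120, 1.2946)
step 29: x0=(-1.0452, -1.2932, 0.0426) x1=(0.4275, -0.6286, -2.2165) x2=(-1.1893, 1.3019, 1.2708)
step 30: x0=(-1.0420, -1.3206, 0.0535) x1=(0.4635, -0.6531, -2.2310) x2=(-1.2189, 1.2917, 1.2469)
step 31: x0=(-1.0388, -1.3478, 0.0647) x1=(0.4995, -0.6774, -2.2455) x2=(-1.2484, 1.2814, 1.2230)
step 32: x0=(-1.0358, -1.3749, 0.0760) x1=(0.5357, -0.7016, -2.2602) x2=(-1.2779, 1.2710, 1.1989)
step 33: x0=(-1.0328, -1.4019, 0.0875) x1=(0.5720, -0.7257, -2.2750) x2=(-1.3073, 1.2604, 1.1748)
step 34: x0=(-1.0299, -1.4288, 0.0991) x1=(0.6084, -0.7496, -2.2900) x2=(-1.3368, 1.2497, 1.1506)
step 35: x0=(-1.0272, -1.4556, 0.1110) x1=(0.6448, -0.7735, -2.3051) x2=(-1.3662, 1.2389, 1.1263)
step 36: x0=(-1.0245, -1.4823, 0.1230) x1=(0.6814, -0.7972, -2.3202) x2=(-1.3955, 1.2280, 1.1020)

3.0576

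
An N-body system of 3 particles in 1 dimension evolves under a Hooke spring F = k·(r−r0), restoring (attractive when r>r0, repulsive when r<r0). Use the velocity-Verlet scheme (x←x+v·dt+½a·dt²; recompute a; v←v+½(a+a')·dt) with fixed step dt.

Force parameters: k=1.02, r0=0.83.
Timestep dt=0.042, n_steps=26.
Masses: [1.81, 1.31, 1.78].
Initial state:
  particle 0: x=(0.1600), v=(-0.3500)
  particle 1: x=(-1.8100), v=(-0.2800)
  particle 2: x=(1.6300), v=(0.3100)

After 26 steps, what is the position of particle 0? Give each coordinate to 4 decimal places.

step 0: x0=(0.1600) x1=(-1.8100) x2=(1.6300)
step 1: x0=(0.1451) x1=(-1.8192) x2=(1.6414)
step 2: x0=(0.1296) x1=(-1.8232) x2=(1.6494)
step 3: x0=(0.1138) x1=(-1.8220) x2=(1.6541)
step 4: x0=(0.0976) x1=(-1.8157) x2=(1.6554)
step 5: x0=(0.0810) x1=(-1.8043) x2=(1.6533)
step 6: x0=(0.0641) x1=(-1.7878) x2=(1.6477)
step 7: x0=(0.0469) x1=(-1.7663) x2=(1.6388)
step 8: x0=(0.0295) x1=(-1.7400) x2=(1.6265)
step 9: x0=(0.0119) x1=(-1.7089) x2=(1.6109)
step 10: x0=(-0.0057) x1=(-1.6731) x2=(1.5919)
step 11: x0=(-0.0235) x1=(-1.6328) x2=(1.5698)
step 12: x0=(-0.0413) x1=(-1.5882) x2=(1.5444)
step 13: x0=(-0.0590) x1=(-1.5395) x2=(1.5160)
step 14: x0=(-0.0766) x1=(-1.4868) x2=(1.4846)
step 15: x0=(-0.0941) x1=(-1.4304) x2=(1.4502)
step 16: x0=(-0.1114) x1=(-1.3704) x2=(1.4131)
step 17: x0=(-0.1284) x1=(-1.3072) x2=(1.3733)
step 18: x0=(-0.1451) x1=(-1.2410) x2=(1.3309)
step 19: x0=(-0.1614) x1=(-1.1720) x2=(1.2862)
step 20: x0=(-0.1773) x1=(-1.1005) x2=(1.2391)
step 21: x0=(-0.1927) x1=(-1.0268) x2=(1.1900)
step 22: x0=(-0.2075) x1=(-0.9512) x2=(1.1389)
step 23: x0=(-0.2218) x1=(-0.8740) x2=(1.0859)
step 24: x0=(-0.2353) x1=(-0.7955) x2=(1.0314)
step 25: x0=(-0.2482) x1=(-0.7160) x2=(0.9754)
step 26: x0=(-0.2604) x1=(-0.6358) x2=(0.9182)

(-0.2604)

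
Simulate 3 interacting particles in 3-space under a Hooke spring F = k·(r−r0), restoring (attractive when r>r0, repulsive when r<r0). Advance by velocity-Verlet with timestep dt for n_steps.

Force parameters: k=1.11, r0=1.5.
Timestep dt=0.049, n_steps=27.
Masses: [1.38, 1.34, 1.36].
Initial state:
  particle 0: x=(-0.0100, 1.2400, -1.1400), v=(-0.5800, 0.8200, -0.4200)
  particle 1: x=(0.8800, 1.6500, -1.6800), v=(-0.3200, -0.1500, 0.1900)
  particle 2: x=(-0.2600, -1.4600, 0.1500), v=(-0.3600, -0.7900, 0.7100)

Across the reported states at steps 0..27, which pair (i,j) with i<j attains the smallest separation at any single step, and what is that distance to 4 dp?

step 0: x0=(-0.0100, 1.2400, -1.1400) x1=(0.8800, 1.6500, -1.6800) x2=(-0.2600, -1.4600, 0.1500)
step 1: x0=(-0.0388, 1.2787, -1.1598) x1=(0.8639, 1.6409, -1.6698) x2=(-0.2768, -1.4955, 0.1831)
step 2: x0=(-0.0685, 1.3145, -1.1779) x1=(0.8472, 1.6283, -1.6577) x2=(-0.2921, -1.5246, 0.2126)
step 3: x0=(-0.0992, 1.3471, -1.1942) x1=(0.8297, 1.6121, -1.6437) x2=(-0.3057, -1.5469, 0.2384)
step 4: x0=(-0.1307, 1.3765, -1.2086) x1=(0.8116, 1.5923, -1.6278) x2=(-0.3178, -1.5624, 0.2605)
step 5: x0=(-0.1633, 1.4026, -1.2212) x1=(0.7930, 1.5689, -1.6099) x2=(-0.3284, -1.5710, 0.2788)
step 6: x0=(-0.1968, 1.4254, -1.2319) x1=(0.7738, 1.5418, -1.5901) x2=(-0.3374, -1.5726, 0.2932)
step 7: x0=(-0.2313, 1.4450, -1.2406) x1=(0.7541, 1.5110, -1.5684) x2=(-0.3449, -1.5673, 0.3037)
step 8: x0=(-0.2667, 1.4612, -1.2474) x1=(0.7340, 1.4767, -1.5447) x2=(-0.3510, -1.5551, 0.3103)
step 9: x0=(-0.3031, 1.4741, -1.2523) x1=(0.7134, 1.4387, -1.5191) x2=(-0.3558, -1.5360, 0.3131)
step 10: x0=(-0.3404, 1.4839, -1.2552) x1=(0.6925, 1.3972, -1.4915) x2=(-0.3593, -1.5102, 0.3120)
step 11: x0=(-0.3785, 1.4905, -1.2563) x1=(0.6712, 1.3523, -1.4620) x2=(-0.3615, -1.4779, 0.3071)
step 12: x0=(-0.4174, 1.4940, -1.2555) x1=(0.6495, 1.3041, -1.4307) x2=(-0.3626, -1.4391, 0.2986)
step 13: x0=(-0.4570, 1.4946, -1.2530) x1=(0.6275, 1.2527, -1.3976) x2=(-0.3627, -1.3942, 0.2865)
step 14: x0=(-0.4972, 1.4923, -1.2488) x1=(0.6052, 1.1982, -1.3628) x2=(-0.3618, -1.3434, 0.2710)
step 15: x0=(-0.5379, 1.4872, -1.2429) x1=(0.5825, 1.1410, -1.3263) x2=(-0.3601, -1.2870, 0.2522)
step 16: x0=(-0.5791, 1.4795, -1.2355) x1=(0.5594, 1.0810, -1.2883) x2=(-0.3576, -1.2254, 0.2303)
step 17: x0=(-0.6205, 1.4694, -1.2266) x1=(0.5361, 1.0187, -1.2489) x2=(-0.3544, -1.1588, 0.2055)
step 18: x0=(-0.6622, 1.4568, -1.2163) x1=(0.5124, 0.9542, -1.2081) x2=(-0.3507, -1.0877, 0.1780)
step 19: x0=(-0.7039, 1.4421, -1.2047) x1=(0.4884, 0.8878, -1.1662) x2=(-0.3466, -1.0125, 0.1479)
step 20: x0=(-0.7457, 1.4252, -1.1919) x1=(0.4641, 0.8197, -1.1232) x2=(-0.3422, -0.9335, 0.1157)
step 21: x0=(-0.7873, 1.4065, -1.1780) x1=(0.4394, 0.7504, -1.0793) x2=(-0.3376, -0.8513, 0.0814)
step 22: x0=(-0.8288, 1.3860, -1.1630) x1=(0.4145, 0.6799, -1.0348) x2=(-0.3329, -0.7663, 0.0454)
step 23: x0=(-0.8700, 1.3638, -1.1471) x1=(0.3894, 0.6088, -0.9898) x2=(-0.3283, -0.6789, 0.0080)
step 24: x0=(-0.9108, 1.3402, -1.1304) x1=(0.3641, 0.5372, -0.9444) x2=(-0.3238, -0.5896, -0.0306)
step 25: x0=(-0.9512, 1.3153, -1.1129) x1=(0.3386, 0.4655, -0.8989) x2=(-0.3197, -0.4989, -0.0700)
step 26: x0=(-0.9912, 1.2892, -1.0948) x1=(0.3132, 0.3940, -0.8536) x2=(-0.3160, -0.4071, -0.1100)
step 27: x0=(-1.0306, 1.2621, -1.0761) x1=(0.2878, 0.3229, -0.8085) x2=(-0.3129, -0.3147, -0.1503)

pair (0,1), distance 1.0406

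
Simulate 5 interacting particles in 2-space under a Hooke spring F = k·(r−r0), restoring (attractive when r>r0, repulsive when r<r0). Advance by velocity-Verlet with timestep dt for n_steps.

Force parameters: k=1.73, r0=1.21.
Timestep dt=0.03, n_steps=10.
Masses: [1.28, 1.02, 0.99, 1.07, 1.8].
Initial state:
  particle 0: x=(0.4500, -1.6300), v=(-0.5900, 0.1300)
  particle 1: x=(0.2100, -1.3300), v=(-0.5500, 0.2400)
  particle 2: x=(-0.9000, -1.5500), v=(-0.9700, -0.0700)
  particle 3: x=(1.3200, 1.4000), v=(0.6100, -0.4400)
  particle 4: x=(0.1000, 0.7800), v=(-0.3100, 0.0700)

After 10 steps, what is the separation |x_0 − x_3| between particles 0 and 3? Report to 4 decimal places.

2.5404

step 0: x0=(0.4500, -1.6300) x1=(0.2100, -1.3300) x2=(-0.9000, -1.5500) x3=(1.3200, 1.4000) x4=(0.1000, 0.7800)
step 1: x0=(0.4327, -1.6246) x1=(0.1936, -1.3204) x2=(-0.9275, -1.5496) x3=(1.3362, 1.3828) x4=(0.0906, 0.7807)
step 2: x0=(0.4164, -1.6163) x1=(0.1775, -1.3060) x2=(-0.9516, -1.5442) x3=(1.3483, 1.3576) x4=(0.0811, 0.7786)
step 3: x0=(0.4009, -1.6051) x1=(0.1617, -1.2868) x2=(-0.9722, -1.5339) x3=(1.3560, 1.3245) x4=(0.0715, 0.7737)
step 4: x0=(0.3864, -1.5910) x1=(0.1463, -1.2631) x2=(-0.9893, -1.5186) x3=(1.3593, 1.2837) x4=(0.0617, 0.7660)
step 5: x0=(0.3727, -1.5743) x1=(0.1312, -1.2349) x2=(-1.0029, -1.4986) x3=(1.3582, 1.2355) x4=(0.0517, 0.7557)
step 6: x0=(0.3599, -1.5549) x1=(0.1164, -1.2023) x2=(-1.0130, -1.4740) x3=(1.3527, 1.1801) x4=(0.0416, 0.7428)
step 7: x0=(0.3480, -1.5330) x1=(0.1021, -1.1657) x2=(-1.0197, -1.4448) x3=(1.3429, 1.1178) x4=(0.0313, 0.7274)
step 8: x0=(0.3369, -1.5087) x1=(0.0881, -1.1251) x2=(-1.0229, -1.4113) x3=(1.3289, 1.0491) x4=(0.0209, 0.7096)
step 9: x0=(0.3267, -1.4822) x1=(0.0746, -1.0809) x2=(-1.0227, -1.3738) x3=(1.3106, 0.9743) x4=(0.0102, 0.6894)
step 10: x0=(0.3172, -1.4536) x1=(0.0615, -1.0333) x2=(-1.0194, -1.3324) x3=(1.2884, 0.8938) x4=(-0.0006, 0.6672)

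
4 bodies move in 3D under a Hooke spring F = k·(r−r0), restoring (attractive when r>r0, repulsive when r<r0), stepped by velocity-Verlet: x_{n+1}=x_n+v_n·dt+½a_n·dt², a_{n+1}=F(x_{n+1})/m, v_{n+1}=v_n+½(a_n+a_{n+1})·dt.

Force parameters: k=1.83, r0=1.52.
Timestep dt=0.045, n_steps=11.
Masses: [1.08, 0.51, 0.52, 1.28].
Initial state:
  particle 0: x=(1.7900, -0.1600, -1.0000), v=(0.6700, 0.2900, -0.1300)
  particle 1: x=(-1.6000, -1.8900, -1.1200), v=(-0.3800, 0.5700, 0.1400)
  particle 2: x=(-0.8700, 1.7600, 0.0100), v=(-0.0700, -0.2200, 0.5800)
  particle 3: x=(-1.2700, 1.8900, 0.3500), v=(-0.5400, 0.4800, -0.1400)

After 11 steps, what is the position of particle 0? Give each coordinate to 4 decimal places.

(1.1061, 0.2333, -0.8064)

step 0: x0=(1.7900, -0.1600, -1.0000) x1=(-1.6000, -1.8900, -1.1200) x2=(-0.8700, 1.7600, 0.0100) x3=(-1.2700, 1.8900, 0.3500)
step 1: x0=(1.8109, -0.1447, -1.0036) x1=(-1.6073, -1.8439, -1.1076) x2=(-0.8669, 1.7375, 0.0294) x3=(-1.2929, 1.9067, 0.3421)
step 2: x0=(1.8131, -0.1251, -1.0026) x1=(-1.5950, -1.7577, -1.0832) x2=(-0.8510, 1.6901, 0.0360) x3=(-1.3130, 1.9138, 0.3307)
step 3: x0=(1.7966, -0.1010, -0.9969) x1=(-1.5635, -1.6332, -1.0473) x2=(-0.8227, 1.6185, 0.0305) x3=(-1.3302, 1.9118, 0.3157)
step 4: x0=(1.7619, -0.0726, -0.9867) x1=(-1.5135, -1.4733, -1.0008) x2=(-0.7824, 1.5245, 0.0141) x3=(-1.3441, 1.9011, 0.2972)
step 5: x0=(1.7097, -0.0399, -0.9721) x1=(-1.4464, -1.2818, -0.9449) x2=(-0.7312, 1.4103, -0.0122) x3=(-1.3546, 1.8825, 0.2751)
step 6: x0=(1.6410, -0.0032, -0.9532) x1=(-1.3637, -1.0632, -0.8810) x2=(-0.6702, 1.2789, -0.0466) x3=(-1.3614, 1.8566, 0.2495)
step 7: x0=(1.5573, 0.0374, -0.9303) x1=(-1.2675, -0.8226, -0.8105) x2=(-0.6008, 1.1341, -0.0878) x3=(-1.3642, 1.8242, 0.2208)
step 8: x0=(1.4600, 0.0816, -0.9037) x1=(-1.1602, -0.5657, -0.7354) x2=(-0.5243, 0.9797, -0.1339) x3=(-1.3629, 1.7860, 0.1890)
step 9: x0=(1.3510, 0.1292, -0.8739) x1=(-1.0445, -0.2983, -0.6576) x2=(-0.4421, 0.8201, -0.1830) x3=(-1.3574, 1.7429, 0.1547)
step 10: x0=(1.2323, 0.1799, -0.8413) x1=(-0.9234, -0.0260, -0.5789) x2=(-0.3552, 0.6593, -0.2334) x3=(-1.3477, 1.6958, 0.1181)
step 11: x0=(1.1061, 0.2333, -0.8064) x1=(-0.8007, 0.2463, -0.5012) x2=(-0.2642, 0.5007, -0.2829) x3=(-1.3340, 1.6455, 0.0798)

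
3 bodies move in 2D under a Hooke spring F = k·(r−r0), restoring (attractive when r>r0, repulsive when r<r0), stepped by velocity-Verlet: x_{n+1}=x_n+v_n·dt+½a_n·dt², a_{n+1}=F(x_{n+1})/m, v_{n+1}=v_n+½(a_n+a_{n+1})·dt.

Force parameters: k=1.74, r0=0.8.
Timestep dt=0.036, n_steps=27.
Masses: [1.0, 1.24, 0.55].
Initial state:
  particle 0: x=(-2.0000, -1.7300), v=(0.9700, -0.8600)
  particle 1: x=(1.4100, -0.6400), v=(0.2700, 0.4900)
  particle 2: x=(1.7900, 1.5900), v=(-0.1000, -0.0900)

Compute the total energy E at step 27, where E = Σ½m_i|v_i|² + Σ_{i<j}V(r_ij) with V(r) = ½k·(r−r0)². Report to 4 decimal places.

step 0: x0=(-2.0000, -1.7300) x1=(1.4100, -0.6400) x2=(1.7900, 1.5900)
step 1: x0=(-1.9585, -1.7569) x1=(1.4175, -0.6218) x2=(1.7794, 1.5781)
step 2: x0=(-1.9040, -1.7754) x1=(1.4207, -0.6027) x2=(1.7549, 1.5489)
step 3: x0=(-1.8368, -1.7856) x1=(1.4196, -0.5827) x2=(1.7170, 1.5027)
step 4: x0=(-1.7573, -1.7876) x1=(1.4143, -0.5621) x2=(1.6662, 1.4399)
step 5: x0=(-1.6659, -1.7814) x1=(1.4049, -0.5409) x2=(1.6031, 1.3612)
step 6: x0=(-1.5631, -1.7672) x1=(1.3914, -0.5195) x2=(1.5284, 1.2674)
step 7: x0=(-1.4497, -1.7454) x1=(1.3740, -0.4980) x2=(1.4432, 1.1594)
step 8: x0=(-1.3263, -1.7161) x1=(1.3529, -0.4766) x2=(1.3482, 1.0382)
step 9: x0=(-1.1937, -1.6800) x1=(1.3283, -0.4555) x2=(1.2446, 0.9052)
step 10: x0=(-1.0528, -1.6373) x1=(1.3002, -0.4350) x2=(1.1334, 0.7617)
step 11: x0=(-0.9045, -1.5887) x1=(1.2692, -0.4153) x2=(1.0156, 0.6091)
step 12: x0=(-0.7498, -1.5347) x1=(1.2353, -0.3966) x2=(0.8924, 0.4489)
step 13: x0=(-0.5895, -1.4759) x1=(1.1990, -0.3790) x2=(0.7647, 0.2827)
step 14: x0=(-0.4248, -1.4131) x1=(1.1607, -0.3627) x2=(0.6335, 0.1119)
step 15: x0=(-0.2567, -1.3469) x1=(1.1208, -0.3476) x2=(0.4995, -0.0621)
step 16: x0=(-0.0862, -1.2782) x1=(1.0798, -0.3335) x2=(0.3636, -0.2385)
step 17: x0=(0.0859, -1.2079) x1=(1.0380, -0.3203) x2=(0.2269, -0.4160)
step 18: x0=(0.2588, -1.1367) x1=(0.9955, -0.3077) x2=(0.0902, -0.5936)
step 19: x0=(0.4323, -1.0655) x1=(0.9523, -0.2956) x2=(-0.0461, -0.7700)
step 20: x0=(0.6064, -0.9944) x1=(0.9085, -0.2840) x2=(-0.1822, -0.9454)
step 21: x0=(0.7806, -0.9233) x1=(0.8640, -0.2727) x2=(-0.3166, -1.1198)
step 22: x0=(0.9540, -0.8526) x1=(0.8185, -0.2619) x2=(-0.4476, -1.2924)
step 23: x0=(1.1260, -0.7829) x1=(0.7718, -0.2517) x2=(-0.5733, -1.4620)
step 24: x0=(1.2961, -0.7143) x1=(0.7236, -0.2424) x2=(-0.6920, -1.6273)
step 25: x0=(1.4635, -0.6471) x1=(0.6737, -0.2346) x2=(-0.8021, -1.7869)
step 26: x0=(1.6271, -0.5816) x1=(0.6223, -0.2287) x2=(-0.9021, -1.9392)
step 27: x0=(1.7861, -0.5180) x1=(0.5696, -0.2249) x2=(-0.9905, -2.0830)
step 0 velocities: v0=(0.9700, -0.8600) v1=(0.2700, 0.4900) v2=(-0.1000, -0.0900)
step 0: KE=1.0393, PE=24.2130, E=25.2523
step 27 velocities: v0=(4.3377, 1.7313) v1=(-1.4802, 0.0706) v2=(-2.2774, -3.8559)
step 27: KE=17.7831, PE=7.4361, E=25.2192

25.2192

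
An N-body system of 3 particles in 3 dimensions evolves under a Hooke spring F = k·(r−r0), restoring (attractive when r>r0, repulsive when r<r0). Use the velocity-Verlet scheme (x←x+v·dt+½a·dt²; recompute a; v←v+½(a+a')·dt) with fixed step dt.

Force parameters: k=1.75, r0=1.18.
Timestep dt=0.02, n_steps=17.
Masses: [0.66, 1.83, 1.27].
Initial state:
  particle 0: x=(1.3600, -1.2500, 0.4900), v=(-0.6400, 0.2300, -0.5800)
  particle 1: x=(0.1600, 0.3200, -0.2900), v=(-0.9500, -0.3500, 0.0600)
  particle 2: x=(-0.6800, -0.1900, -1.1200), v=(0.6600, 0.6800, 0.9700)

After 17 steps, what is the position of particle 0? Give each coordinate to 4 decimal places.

(0.9162, -0.9916, 0.1348)

step 0: x0=(1.3600, -1.2500, 0.4900) x1=(0.1600, 0.3200, -0.2900) x2=(-0.6800, -0.1900, -1.1200)
step 1: x0=(1.3463, -1.2447, 0.4777) x1=(0.1411, 0.3129, -0.2887) x2=(-0.6665, -0.1766, -1.1003)
step 2: x0=(1.3308, -1.2380, 0.4641) x1=(0.1224, 0.3054, -0.2874) x2=(-0.6522, -0.1634, -1.0801)
step 3: x0=(1.3135, -1.2300, 0.4492) x1=(0.1038, 0.2978, -0.2859) x2=(-0.6374, -0.1507, -1.0594)
step 4: x0=(1.2946, -1.2206, 0.4331) x1=(0.0855, 0.2898, -0.2843) x2=(-0.6220, -0.1382, -1.0383)
step 5: x0=(1.2739, -1.2099, 0.4158) x1=(0.0674, 0.2817, -0.2825) x2=(-0.6060, -0.1261, -1.0167)
step 6: x0=(1.2516, -1.1979, 0.3974) x1=(0.0495, 0.2733, -0.2806) x2=(-0.5895, -0.1143, -0.9947)
step 7: x0=(1.2278, -1.1846, 0.3778) x1=(0.0319, 0.2647, -0.2786) x2=(-0.5724, -0.1029, -0.9724)
step 8: x0=(1.2024, -1.1701, 0.3573) x1=(0.0144, 0.2559, -0.2764) x2=(-0.5550, -0.0919, -0.9498)
step 9: x0=(1.1755, -1.1544, 0.3357) x1=(-0.0028, 0.2469, -0.2741) x2=(-0.5370, -0.0812, -0.9268)
step 10: x0=(1.1473, -1.1376, 0.3132) x1=(-0.0197, 0.2377, -0.2716) x2=(-0.5188, -0.0708, -0.9037)
step 11: x0=(1.1177, -1.1196, 0.2898) x1=(-0.0365, 0.2284, -0.2689) x2=(-0.5001, -0.0608, -0.8803)
step 12: x0=(1.0869, -1.1006, 0.2657) x1=(-0.0530, 0.2190, -0.2660) x2=(-0.4812, -0.0512, -0.8568)
step 13: x0=(1.0548, -1.0806, 0.2408) x1=(-0.0692, 0.2094, -0.2630) x2=(-0.4619, -0.0419, -0.8331)
step 14: x0=(1.0216, -1.0596, 0.2151) x1=(-0.0852, 0.1997, -0.2597) x2=(-0.4424, -0.0329, -0.8094)
step 15: x0=(0.9874, -1.0378, 0.1889) x1=(-0.1010, 0.1899, -0.2563) x2=(-0.4228, -0.0243, -0.7856)
step 16: x0=(0.9522, -1.0150, 0.1621) x1=(-0.1165, 0.1801, -0.2526) x2=(-0.4029, -0.0160, -0.7619)
step 17: x0=(0.9162, -0.9916, 0.1348) x1=(-0.1319, 0.1701, -0.2487) x2=(-0.3829, -0.0080, -0.7382)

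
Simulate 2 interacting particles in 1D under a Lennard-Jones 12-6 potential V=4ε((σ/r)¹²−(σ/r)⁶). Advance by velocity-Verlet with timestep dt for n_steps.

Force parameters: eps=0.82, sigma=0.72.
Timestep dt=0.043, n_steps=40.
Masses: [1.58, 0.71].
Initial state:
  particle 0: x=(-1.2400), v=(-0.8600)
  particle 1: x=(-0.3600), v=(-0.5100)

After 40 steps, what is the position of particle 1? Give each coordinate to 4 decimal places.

(-1.6588)

step 0: x0=(-1.2400) x1=(-0.3600)
step 1: x0=(-1.2754) x1=(-0.3854)
step 2: x0=(-1.3076) x1=(-0.4179)
step 3: x0=(-1.3367) x1=(-0.4575)
step 4: x0=(-1.3626) x1=(-0.5041)
step 5: x0=(-1.3856) x1=(-0.5570)
step 6: x0=(-1.4070) x1=(-0.6136)
step 7: x0=(-1.4303) x1=(-0.6660)
step 8: x0=(-1.4620) x1=(-0.6998)
step 9: x0=(-1.5027) x1=(-0.7134)
step 10: x0=(-1.5460) x1=(-0.7214)
step 11: x0=(-1.5878) x1=(-0.7325)
step 12: x0=(-1.6269) x1=(-0.7497)
step 13: x0=(-1.6629) x1=(-0.7739)
step 14: x0=(-1.6957) x1=(-0.8051)
step 15: x0=(-1.7253) x1=(-0.8435)
step 16: x0=(-1.7517) x1=(-0.8888)
step 17: x0=(-1.7752) x1=(-0.9407)
step 18: x0=(-1.7968) x1=(-0.9970)
step 19: x0=(-1.8193) x1=(-1.0511)
step 20: x0=(-1.8491) x1=(-1.0891)
step 21: x0=(-1.8886) x1=(-1.1053)
step 22: x0=(-1.9318) x1=(-1.1134)
step 23: x0=(-1.9741) x1=(-1.1235)
step 24: x0=(-2.0137) x1=(-1.1396)
step 25: x0=(-2.0503) x1=(-1.1625)
step 26: x0=(-2.0836) x1=(-1.1925)
step 27: x0=(-2.1138) x1=(-1.2296)
step 28: x0=(-2.1408) x1=(-1.2737)
step 29: x0=(-2.1648) x1=(-1.3245)
step 30: x0=(-2.1865) x1=(-1.3803)
step 31: x0=(-2.2085) x1=(-1.4357)
step 32: x0=(-2.2365) x1=(-1.4777)
step 33: x0=(-2.2746) x1=(-1.4970)
step 34: x0=(-2.3176) x1=(-1.5055)
step 35: x0=(-2.3602) x1=(-1.5149)
step 36: x0=(-2.4004) x1=(-1.5297)
step 37: x0=(-2.4375) x1=(-1.5514)
step 38: x0=(-2.4714) x1=(-1.5801)
step 39: x0=(-2.5022) x1=(-1.6159)
step 40: x0=(-2.5298) x1=(-1.6588)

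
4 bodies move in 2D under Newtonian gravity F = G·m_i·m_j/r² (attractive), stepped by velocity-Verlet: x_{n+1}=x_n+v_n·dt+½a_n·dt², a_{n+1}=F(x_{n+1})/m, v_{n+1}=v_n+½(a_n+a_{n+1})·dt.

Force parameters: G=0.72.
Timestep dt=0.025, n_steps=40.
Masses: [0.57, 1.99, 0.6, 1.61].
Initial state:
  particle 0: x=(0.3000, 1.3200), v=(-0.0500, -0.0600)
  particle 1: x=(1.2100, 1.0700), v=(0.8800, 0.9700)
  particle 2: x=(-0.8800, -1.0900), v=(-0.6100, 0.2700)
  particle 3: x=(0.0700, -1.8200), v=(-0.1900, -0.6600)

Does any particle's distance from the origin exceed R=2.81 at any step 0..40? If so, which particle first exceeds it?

no

step 0: x0=(0.3000, 1.3200) x1=(1.2100, 1.0700) x2=(-0.8800, -1.0900) x3=(0.0700, -1.8200)
step 1: x0=(0.2992, 1.3183) x1=(1.2318, 1.0942) x2=(-0.8950, -1.0834) x3=(0.0652, -1.8364)
step 2: x0=(0.2994, 1.3163) x1=(1.2534, 1.1185) x2=(-0.9095, -1.0769) x3=(0.0603, -1.8526)
step 3: x0=(0.3004, 1.3140) x1=(1.2746, 1.1426) x2=(-0.9236, -1.0706) x3=(0.0553, -1.8685)
step 4: x0=(0.3024, 1.3114) x1=(1.2955, 1.1668) x2=(-0.9373, -1.0646) x3=(0.0501, -1.8842)
step 5: x0=(0.3051, 1.3086) x1=(1.3161, 1.1909) x2=(-0.9505, -1.0587) x3=(0.0449, -1.8998)
step 6: x0=(0.3088, 1.3056) x1=(1.3364, 1.2150) x2=(-0.9634, -1.0530) x3=(0.0396, -1.9151)
step 7: x0=(0.3132, 1.3024) x1=(1.3564, 1.2390) x2=(-0.9758, -1.0475) x3=(0.0343, -1.9302)
step 8: x0=(0.3184, 1.2990) x1=(1.3762, 1.2629) x2=(-0.9879, -1.0421) x3=(0.0288, -1.9452)
step 9: x0=(0.3244, 1.2956) x1=(1.3957, 1.2868) x2=(-0.9996, -1.0370) x3=(0.0233, -1.9599)
step 10: x0=(0.3312, 1.2920) x1=(1.4149, 1.3106) x2=(-1.0109, -1.0320) x3=(0.0176, -1.9745)
step 11: x0=(0.3387, 1.2883) x1=(1.4339, 1.3343) x2=(-1.0219, -1.0271) x3=(0.0120, -1.9889)
step 12: x0=(0.3469, 1.2846) x1=(1.4526, 1.3580) x2=(-1.0325, -1.0225) x3=(0.0062, -2.0031)
step 13: x0=(0.3558, 1.2808) x1=(1.4711, 1.3816) x2=(-1.0429, -1.0179) x3=(0.0004, -2.0171)
step 14: x0=(0.3654, 1.2770) x1=(1.4893, 1.4051) x2=(-1.0529, -1.0136) x3=(-0.0055, -2.0310)
step 15: x0=(0.3757, 1.2732) x1=(1.5073, 1.4285) x2=(-1.0625, -1.0094) x3=(-0.0115, -2.0447)
step 16: x0=(0.3866, 1.2694) x1=(1.5250, 1.4518) x2=(-1.0719, -1.0054) x3=(-0.0175, -2.0582)
step 17: x0=(0.3982, 1.2655) x1=(1.5426, 1.4750) x2=(-1.0810, -1.0015) x3=(-0.0236, -2.0715)
step 18: x0=(0.4104, 1.2617) x1=(1.5599, 1.4982) x2=(-1.0897, -0.9977) x3=(-0.0297, -2.0847)
step 19: x0=(0.4231, 1.2580) x1=(1.5770, 1.5212) x2=(-1.0982, -0.9941) x3=(-0.0359, -2.0978)
step 20: x0=(0.4365, 1.2543) x1=(1.5939, 1.5442) x2=(-1.1064, -0.9907) x3=(-0.0421, -2.1107)
step 21: x0=(0.4505, 1.2506) x1=(1.6106, 1.5670) x2=(-1.1144, -0.9874) x3=(-0.0484, -2.1234)
step 22: x0=(0.4650, 1.2470) x1=(1.6270, 1.5898) x2=(-1.1220, -0.9843) x3=(-0.0547, -2.1359)
step 23: x0=(0.4801, 1.2435) x1=(1.6433, 1.6124) x2=(-1.1294, -0.9812) x3=(-0.0611, -2.1484)
step 24: x0=(0.4958, 1.2401) x1=(1.6594, 1.6350) x2=(-1.1365, -0.9784) x3=(-0.0676, -2.1606)
step 25: x0=(0.5119, 1.2368) x1=(1.6753, 1.6574) x2=(-1.1434, -0.9757) x3=(-0.0741, -2.1728)
step 26: x0=(0.5286, 1.2337) x1=(1.6910, 1.6797) x2=(-1.1500, -0.9731) x3=(-0.0806, -2.1847)
step 27: x0=(0.5458, 1.2306) x1=(1.7065, 1.7020) x2=(-1.1564, -0.9707) x3=(-0.0872, -2.1966)
step 28: x0=(0.5635, 1.2276) x1=(1.7219, 1.7241) x2=(-1.1626, -0.9684) x3=(-0.0938, -2.2083)
step 29: x0=(0.5816, 1.2248) x1=(1.7370, 1.7461) x2=(-1.1685, -0.9662) x3=(-0.1004, -2.2198)
step 30: x0=(0.6003, 1.2222) x1=(1.7520, 1.7680) x2=(-1.1741, -0.9642) x3=(-0.1071, -2.2312)
step 31: x0=(0.6194, 1.2197) x1=(1.7668, 1.7898) x2=(-1.1795, -0.9623) x3=(-0.1139, -2.2425)
step 32: x0=(0.6390, 1.2173) x1=(1.7815, 1.8114) x2=(-1.1847, -0.9606) x3=(-0.1207, -2.2536)
step 33: x0=(0.6590, 1.2151) x1=(1.7960, 1.8330) x2=(-1.1897, -0.9590) x3=(-0.1275, -2.2647)
step 34: x0=(0.6794, 1.2131) x1=(1.8103, 1.8544) x2=(-1.1945, -0.9575) x3=(-0.1343, -2.2755)
step 35: x0=(0.7003, 1.2113) x1=(1.8244, 1.8757) x2=(-1.1990, -0.9562) x3=(-0.1412, -2.2863)
step 36: x0=(0.7216, 1.2097) x1=(1.8385, 1.8969) x2=(-1.2033, -0.9550) x3=(-0.1481, -2.2969)
step 37: x0=(0.7433, 1.2082) x1=(1.8523, 1.9180) x2=(-1.2075, -0.9539) x3=(-0.1551, -2.3074)
step 38: x0=(0.7654, 1.2070) x1=(1.8660, 1.9390) x2=(-1.2114, -0.9530) x3=(-0.1621, -2.3177)
step 39: x0=(0.7879, 1.2060) x1=(1.8796, 1.9598) x2=(-1.2151, -0.9523) x3=(-0.1691, -2.3279)
step 40: x0=(0.8108, 1.2051) x1=(1.8930, 1.9805) x2=(-1.2186, -0.9516) x3=(-0.1762, -2.3380)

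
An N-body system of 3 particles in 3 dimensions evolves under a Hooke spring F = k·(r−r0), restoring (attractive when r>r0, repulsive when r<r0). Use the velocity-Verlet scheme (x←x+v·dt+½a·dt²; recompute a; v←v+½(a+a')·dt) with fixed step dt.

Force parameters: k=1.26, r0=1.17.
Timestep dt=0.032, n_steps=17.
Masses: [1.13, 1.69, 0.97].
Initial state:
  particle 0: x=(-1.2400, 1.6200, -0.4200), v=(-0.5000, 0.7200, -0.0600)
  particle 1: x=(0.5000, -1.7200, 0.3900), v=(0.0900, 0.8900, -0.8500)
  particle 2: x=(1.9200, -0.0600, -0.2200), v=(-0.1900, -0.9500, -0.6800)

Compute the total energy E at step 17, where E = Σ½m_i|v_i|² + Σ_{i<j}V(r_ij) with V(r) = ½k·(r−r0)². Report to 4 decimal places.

step 0: x0=(-1.2400, 1.6200, -0.4200) x1=(0.5000, -1.7200, 0.3900) x2=(1.9200, -0.0600, -0.2200)
step 1: x0=(-1.2541, 1.6411, -0.4215) x1=(0.5027, -1.6903, 0.3625) x2=(1.9120, -0.0902, -0.2417)
step 2: x0=(-1.2643, 1.6581, -0.4223) x1=(0.5049, -1.6583, 0.3343) x2=(1.9004, -0.1198, -0.2631)
step 3: x0=(-1.2707, 1.6712, -0.4223) x1=(0.5067, -1.6240, 0.3055) x2=(1.8850, -0.1488, -0.2843)
step 4: x0=(-1.2733, 1.6803, -0.4217) x1=(0.5081, -1.5874, 0.2762) x2=(1.8659, -0.1770, -0.3053)
step 5: x0=(-1.2720, 1.6853, -0.4204) x1=(0.5089, -1.5487, 0.2463) x2=(1.8433, -0.2043, -0.3261)
step 6: x0=(-1.2669, 1.6863, -0.4185) x1=(0.5092, -1.5078, 0.2158) x2=(1.8171, -0.2306, -0.3466)
step 7: x0=(-1.2580, 1.6834, -0.4161) x1=(0.5090, -1.4649, 0.1849) x2=(1.7874, -0.2559, -0.3669)
step 8: x0=(-1.2454, 1.6765, -0.4131) x1=(0.5082, -1.4200, 0.1535) x2=(1.7544, -0.2800, -0.3870)
step 9: x0=(-1.2291, 1.6657, -0.4097) x1=(0.5068, -1.3732, 0.1216) x2=(1.7181, -0.3029, -0.4069)
step 10: x0=(-1.2093, 1.6511, -0.4059) x1=(0.5049, -1.3246, 0.0894) x2=(1.6787, -0.3245, -0.4265)
step 11: x0=(-1.1859, 1.6327, -0.4017) x1=(0.5023, -1.2743, 0.0568) x2=(1.6363, -0.3446, -0.4460)
step 12: x0=(-1.1592, 1.6107, -0.3973) x1=(0.4991, -1.2224, 0.0239) x2=(1.5911, -0.3634, -0.4652)
step 13: x0=(-1.1292, 1.5851, -0.3925) x1=(0.4952, -1.1689, -0.0093) x2=(1.5431, -0.3807, -0.4843)
step 14: x0=(-1.0960, 1.5561, -0.3876) x1=(0.4907, -1.1140, -0.0428) x2=(1.4927, -0.3964, -0.5031)
step 15: x0=(-1.0598, 1.5237, -0.3825) x1=(0.4855, -1.0578, -0.0765) x2=(1.4399, -0.4106, -0.5218)
step 16: x0=(-1.0208, 1.4881, -0.3773) x1=(0.4796, -1.0003, -0.1103) x2=(1.3849, -0.4232, -0.5404)
step 17: x0=(-0.9790, 1.4494, -0.3720) x1=(0.4730, -0.9417, -0.1442) x2=(1.3280, -0.4343, -0.5588)
step 0 velocities: v0=(-0.5000, 0.7200, -0.0600) v1=(0.0900, 0.8900, -0.8500) v2=(-0.1900, -0.9500, -0.6800)
step 0: KE=2.4023, PE=8.9644, E=11.3668
step 17 velocities: v0=(1.3464, -1.2528, 0.1656) v1=(-0.2164, 1.8476, -1.0617) v2=(-1.8071, -0.3201, -0.5741)
step 17: KE=7.5962, PE=3.7666, E=11.3628

11.3628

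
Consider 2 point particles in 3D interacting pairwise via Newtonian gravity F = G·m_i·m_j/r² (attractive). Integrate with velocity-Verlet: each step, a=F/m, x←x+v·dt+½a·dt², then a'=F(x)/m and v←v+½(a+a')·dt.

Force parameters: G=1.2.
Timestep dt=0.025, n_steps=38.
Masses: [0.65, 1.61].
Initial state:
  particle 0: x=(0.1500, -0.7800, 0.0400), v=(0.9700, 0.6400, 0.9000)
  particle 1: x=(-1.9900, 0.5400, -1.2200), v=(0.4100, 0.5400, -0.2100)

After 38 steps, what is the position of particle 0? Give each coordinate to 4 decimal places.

(1.0022, -0.1330, 0.8477)

step 0: x0=(0.1500, -0.7800, 0.0400) x1=(-1.9900, 0.5400, -1.2200)
step 1: x0=(0.1742, -0.7640, 0.0625) x1=(-1.9797, 0.5535, -1.2252)
step 2: x0=(0.1983, -0.7479, 0.0849) x1=(-1.9694, 0.5669, -1.2304)
step 3: x0=(0.2222, -0.7317, 0.1072) x1=(-1.9590, 0.5804, -1.2356)
step 4: x0=(0.2461, -0.7154, 0.1295) x1=(-1.9486, 0.5938, -1.2408)
step 5: x0=(0.2698, -0.6991, 0.1516) x1=(-1.9382, 0.6072, -1.2459)
step 6: x0=(0.2935, -0.6828, 0.1738) x1=(-1.9277, 0.6205, -1.2510)
step 7: x0=(0.3170, -0.6663, 0.1958) x1=(-1.9171, 0.6338, -1.2561)
step 8: x0=(0.3404, -0.6499, 0.2178) x1=(-1.9066, 0.6471, -1.2611)
step 9: x0=(0.3638, -0.6333, 0.2397) x1=(-1.8959, 0.6604, -1.2661)
step 10: x0=(0.3870, -0.6167, 0.2616) x1=(-1.8853, 0.6737, -1.2711)
step 11: x0=(0.4101, -0.6000, 0.2834) x1=(-1.8746, 0.6869, -1.2761)
step 12: x0=(0.4332, -0.5833, 0.3051) x1=(-1.8638, 0.7001, -1.2810)
step 13: x0=(0.4561, -0.5665, 0.3268) x1=(-1.8531, 0.7133, -1.2859)
step 14: x0=(0.4789, -0.5497, 0.3484) x1=(-1.8422, 0.7265, -1.2908)
step 15: x0=(0.5017, -0.5328, 0.3699) x1=(-1.8314, 0.7396, -1.2957)
step 16: x0=(0.5243, -0.5159, 0.3914) x1=(-1.8205, 0.7527, -1.3005)
step 17: x0=(0.5469, -0.4990, 0.4128) x1=(-1.8096, 0.7658, -1.3053)
step 18: x0=(0.5694, -0.4819, 0.4341) x1=(-1.7986, 0.7789, -1.3101)
step 19: x0=(0.5918, -0.4649, 0.4554) x1=(-1.7876, 0.7920, -1.3148)
step 20: x0=(0.6141, -0.4478, 0.4766) x1=(-1.7766, 0.8051, -1.3196)
step 21: x0=(0.6363, -0.4306, 0.4977) x1=(-1.7655, 0.8181, -1.3243)
step 22: x0=(0.6585, -0.4134, 0.5188) x1=(-1.7544, 0.8311, -1.3290)
step 23: x0=(0.6805, -0.3962, 0.5398) x1=(-1.7433, 0.8441, -1.3336)
step 24: x0=(0.7025, -0.3789, 0.5607) x1=(-1.7321, 0.8571, -1.3382)
step 25: x0=(0.7244, -0.3615, 0.5816) x1=(-1.7209, 0.8700, -1.3428)
step 26: x0=(0.7462, -0.3442, 0.6025) x1=(-1.7097, 0.8830, -1.3474)
step 27: x0=(0.7679, -0.3268, 0.6232) x1=(-1.6984, 0.8959, -1.3519)
step 28: x0=(0.7896, -0.3093, 0.6439) x1=(-1.6871, 0.9089, -1.3565)
step 29: x0=(0.8112, -0.2919, 0.6646) x1=(-1.6758, 0.9218, -1.3610)
step 30: x0=(0.8327, -0.2743, 0.6852) x1=(-1.6644, 0.9346, -1.3655)
step 31: x0=(0.8541, -0.2568, 0.7057) x1=(-1.6530, 0.9475, -1.3699)
step 32: x0=(0.8755, -0.2392, 0.7261) x1=(-1.6416, 0.9604, -1.3743)
step 33: x0=(0.8968, -0.2216, 0.7465) x1=(-1.6302, 0.9732, -1.3787)
step 34: x0=(0.9180, -0.2039, 0.7669) x1=(-1.6187, 0.9861, -1.3831)
step 35: x0=(0.9392, -0.1863, 0.7872) x1=(-1.6072, 0.9989, -1.3875)
step 36: x0=(0.9603, -0.1685, 0.8074) x1=(-1.5957, 1.0117, -1.3918)
step 37: x0=(0.9813, -0.1508, 0.8276) x1=(-1.5841, 1.0245, -1.3961)
step 38: x0=(1.0022, -0.1330, 0.8477) x1=(-1.5725, 1.0373, -1.4004)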